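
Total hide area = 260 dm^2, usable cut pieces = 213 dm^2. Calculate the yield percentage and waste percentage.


Yield = 81.9%
Waste = 18.1%


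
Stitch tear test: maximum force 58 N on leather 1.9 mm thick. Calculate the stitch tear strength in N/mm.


30.5 N/mm


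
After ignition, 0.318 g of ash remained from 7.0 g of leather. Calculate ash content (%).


Ash% = 0.318 / 7.0 x 100
Ash% = 4.54%


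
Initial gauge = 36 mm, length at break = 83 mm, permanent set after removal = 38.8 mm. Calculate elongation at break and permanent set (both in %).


Elongation at break = 130.6%
Permanent set = 7.8%


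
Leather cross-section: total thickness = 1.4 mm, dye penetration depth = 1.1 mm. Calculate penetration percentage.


78.6%

Penetration% = 1.1 / 1.4 x 100
Penetration = 78.6%


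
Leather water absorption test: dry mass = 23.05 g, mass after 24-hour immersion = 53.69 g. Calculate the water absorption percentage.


Water absorbed = 53.69 - 23.05 = 30.64 g
WA% = 30.64 / 23.05 x 100 = 132.9%


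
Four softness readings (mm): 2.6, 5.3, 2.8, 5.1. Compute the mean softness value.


3.95 mm

Sum = 2.6 + 5.3 + 2.8 + 5.1
Mean = 15.8 / 4 = 3.95 mm


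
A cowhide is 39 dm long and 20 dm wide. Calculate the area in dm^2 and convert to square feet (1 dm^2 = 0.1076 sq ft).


780 dm^2
83.93 sq ft

Area = 39 x 20 = 780 dm^2
Conversion: 780 x 0.1076 = 83.93 sq ft


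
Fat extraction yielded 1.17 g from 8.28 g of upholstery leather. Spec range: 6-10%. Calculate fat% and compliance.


Fat% = 1.17 / 8.28 x 100 = 14.1%
Spec range: 6-10%
Compliant: No


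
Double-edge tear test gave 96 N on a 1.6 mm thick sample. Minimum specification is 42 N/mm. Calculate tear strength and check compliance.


Tear strength = 96 / 1.6 = 60.0 N/mm
Required minimum = 42 N/mm
Compliant: Yes


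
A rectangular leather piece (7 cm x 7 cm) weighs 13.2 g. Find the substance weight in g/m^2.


Area = 7 x 7 = 49 cm^2
SW = 13.2 / 49 x 10000 = 2693.9 g/m^2


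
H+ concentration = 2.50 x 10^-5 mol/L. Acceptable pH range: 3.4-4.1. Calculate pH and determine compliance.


pH = -log10(2.50 x 10^-5) = 4.60
Range: 3.4 to 4.1
Compliant: No


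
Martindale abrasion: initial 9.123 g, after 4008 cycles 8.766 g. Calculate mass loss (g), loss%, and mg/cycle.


Loss = 9.123 - 8.766 = 0.357 g
Loss% = 0.357 / 9.123 x 100 = 3.91%
Rate = 0.357 / 4008 x 1000 = 0.089 mg/cycle


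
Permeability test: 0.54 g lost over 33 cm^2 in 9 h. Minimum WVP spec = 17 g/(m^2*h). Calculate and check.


WVP = 18.18 g/(m^2*h)
Meets specification: Yes


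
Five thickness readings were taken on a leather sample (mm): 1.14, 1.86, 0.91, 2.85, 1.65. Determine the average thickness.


Sum = 1.14 + 1.86 + 0.91 + 2.85 + 1.65 = 8.41
Average = 8.41 / 5 = 1.68 mm


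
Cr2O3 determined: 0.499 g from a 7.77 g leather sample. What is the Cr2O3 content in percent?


Cr2O3% = 0.499 / 7.77 x 100
Cr2O3% = 6.42%


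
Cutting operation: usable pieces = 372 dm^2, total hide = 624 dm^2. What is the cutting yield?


Yield = usable / total x 100
Yield = 372 / 624 x 100 = 59.6%


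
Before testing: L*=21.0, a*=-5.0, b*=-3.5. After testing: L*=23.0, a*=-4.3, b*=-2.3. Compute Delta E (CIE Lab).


dL = 23.0 - 21.0 = 2.0
da = -4.3 - (-5.0) = 0.7
db = -2.3 - (-3.5) = 1.2
dE = sqrt((2.0)^2 + (0.7)^2 + (1.2)^2) = 2.44


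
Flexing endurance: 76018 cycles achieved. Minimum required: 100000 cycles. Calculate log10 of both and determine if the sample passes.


log10(76018) = 4.88
log10(100000) = 5.00
Passes: No


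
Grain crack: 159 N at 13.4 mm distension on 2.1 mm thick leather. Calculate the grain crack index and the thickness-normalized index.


Crack index = 11.9 N/mm
Normalized index = 5.7 N/mm per mm


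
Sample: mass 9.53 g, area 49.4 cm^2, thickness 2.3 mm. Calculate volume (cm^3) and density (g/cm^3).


Thickness in cm = 2.3 / 10 = 0.23 cm
Volume = 49.4 x 0.23 = 11.362 cm^3
Density = 9.53 / 11.362 = 0.839 g/cm^3


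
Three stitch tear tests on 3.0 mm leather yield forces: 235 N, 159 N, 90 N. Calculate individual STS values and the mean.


STS1 = 235 / 3.0 = 78.3 N/mm
STS2 = 159 / 3.0 = 53.0 N/mm
STS3 = 90 / 3.0 = 30.0 N/mm
Mean = (78.3 + 53.0 + 30.0) / 3 = 53.8 N/mm


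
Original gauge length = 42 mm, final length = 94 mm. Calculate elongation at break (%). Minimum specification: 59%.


Extension = 94 - 42 = 52 mm
Elongation = 52 / 42 x 100 = 123.8%
Minimum required: 59%
Meets specification: Yes


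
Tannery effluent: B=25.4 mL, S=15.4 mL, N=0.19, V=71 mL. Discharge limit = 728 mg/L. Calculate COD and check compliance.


COD = 214.1 mg/L
Compliant: Yes


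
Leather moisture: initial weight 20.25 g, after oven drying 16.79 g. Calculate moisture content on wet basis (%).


Moisture = 20.25 - 16.79 = 3.46 g
MC = 3.46 / 20.25 x 100 = 17.1%


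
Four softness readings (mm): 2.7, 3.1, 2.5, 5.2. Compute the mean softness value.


3.38 mm


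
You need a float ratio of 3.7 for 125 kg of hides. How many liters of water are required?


Water = hide weight x target ratio
Water = 125 x 3.7 = 462.5 L


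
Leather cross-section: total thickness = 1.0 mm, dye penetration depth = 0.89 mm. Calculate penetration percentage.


Penetration% = 0.89 / 1.0 x 100
Penetration = 89.0%


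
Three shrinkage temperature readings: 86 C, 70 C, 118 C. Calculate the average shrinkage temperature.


Average = (86 + 70 + 118) / 3
Average = 274 / 3 = 91.3 C


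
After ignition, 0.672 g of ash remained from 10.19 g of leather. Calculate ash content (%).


6.59%

Ash% = 0.672 / 10.19 x 100
Ash% = 6.59%


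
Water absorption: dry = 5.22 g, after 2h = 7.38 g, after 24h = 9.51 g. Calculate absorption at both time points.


WA (2h) = (7.38 - 5.22) / 5.22 x 100 = 41.4%
WA (24h) = (9.51 - 5.22) / 5.22 x 100 = 82.2%


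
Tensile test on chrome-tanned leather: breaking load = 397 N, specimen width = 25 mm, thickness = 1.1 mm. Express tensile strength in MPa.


Cross-section = 25 x 1.1 = 27.5 mm^2
TS = 397 / 27.5 = 14.44 MPa
(1 N/mm^2 = 1 MPa)


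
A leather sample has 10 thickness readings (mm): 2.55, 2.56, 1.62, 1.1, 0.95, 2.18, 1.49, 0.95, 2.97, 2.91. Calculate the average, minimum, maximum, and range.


Average = 1.93 mm
Min = 0.95 mm
Max = 2.97 mm
Range = 2.02 mm

Sum = 19.28
Average = 19.28 / 10 = 1.93 mm
Minimum = 0.95 mm
Maximum = 2.97 mm
Range = 2.97 - 0.95 = 2.02 mm


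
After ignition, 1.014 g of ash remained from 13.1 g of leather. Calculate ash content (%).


Ash% = 1.014 / 13.1 x 100
Ash% = 7.74%


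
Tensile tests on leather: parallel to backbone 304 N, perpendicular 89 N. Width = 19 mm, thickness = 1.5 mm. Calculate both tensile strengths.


Parallel = 10.67 N/mm^2
Perpendicular = 3.12 N/mm^2

Area = 19 x 1.5 = 28.5 mm^2
TS (parallel) = 304 / 28.5 = 10.67 N/mm^2
TS (perpendicular) = 89 / 28.5 = 3.12 N/mm^2


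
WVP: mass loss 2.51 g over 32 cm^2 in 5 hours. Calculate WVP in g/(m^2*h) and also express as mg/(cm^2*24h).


WVP = 156.88 g/(m^2*h)
Daily rate = 376.50 mg/(cm^2*24h)

WVP = 2.51 / (32 x 5) x 10000 = 156.88 g/(m^2*h)
Mass loss in mg = 2.51 x 1000 = 2510 mg
Per cm^2 per 24h in mg: 2510 x 24 / (32 x 5) = 60240 / 160 = 376.50 mg/(cm^2*24h)


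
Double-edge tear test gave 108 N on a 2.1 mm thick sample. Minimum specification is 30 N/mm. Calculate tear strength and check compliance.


Tear strength = 51.4 N/mm
Compliant: Yes


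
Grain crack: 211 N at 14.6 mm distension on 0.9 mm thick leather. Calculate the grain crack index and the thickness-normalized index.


Crack index = 211 / 14.6 = 14.5 N/mm
Normalized = 14.5 / 0.9 = 16.1 N/mm per mm


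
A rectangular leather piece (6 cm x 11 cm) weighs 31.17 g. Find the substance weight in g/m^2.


Area = 6 x 11 = 66 cm^2
SW = 31.17 / 66 x 10000 = 4722.7 g/m^2


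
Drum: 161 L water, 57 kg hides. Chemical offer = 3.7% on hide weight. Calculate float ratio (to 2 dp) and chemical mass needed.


Float ratio = 161 / 57 = 2.82
Chemical = 57 x 3.7 / 100 = 2.109 kg


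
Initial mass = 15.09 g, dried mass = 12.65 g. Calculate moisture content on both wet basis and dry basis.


Moisture lost = 15.09 - 12.65 = 2.44 g
Wet basis MC = 2.44 / 15.09 x 100 = 16.2%
Dry basis MC = 2.44 / 12.65 x 100 = 19.3%


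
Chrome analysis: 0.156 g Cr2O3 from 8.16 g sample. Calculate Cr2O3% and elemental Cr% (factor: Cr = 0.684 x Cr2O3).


Cr2O3% = 0.156 / 8.16 x 100 = 1.91%
Cr% = 1.91 x 0.684 = 1.31%


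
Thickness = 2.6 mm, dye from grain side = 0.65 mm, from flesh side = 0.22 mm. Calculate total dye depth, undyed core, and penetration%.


Total dyed = 0.65 + 0.22 = 0.87 mm
Undyed core = 2.6 - 0.87 = 1.73 mm
Penetration = 0.87 / 2.6 x 100 = 33.5%


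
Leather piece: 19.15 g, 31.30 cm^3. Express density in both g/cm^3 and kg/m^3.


0.612 g/cm^3
612 kg/m^3

Density = 19.15 / 31.30 = 0.612 g/cm^3
Convert: 0.612 x 1000 = 612 kg/m^3


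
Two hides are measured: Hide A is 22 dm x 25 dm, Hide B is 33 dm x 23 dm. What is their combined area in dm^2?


Hide A area = 22 x 25 = 550 dm^2
Hide B area = 33 x 23 = 759 dm^2
Total = 550 + 759 = 1309 dm^2


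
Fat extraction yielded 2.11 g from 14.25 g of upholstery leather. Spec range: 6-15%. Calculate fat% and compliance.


Fat% = 2.11 / 14.25 x 100 = 14.8%
Spec range: 6-15%
Compliant: Yes


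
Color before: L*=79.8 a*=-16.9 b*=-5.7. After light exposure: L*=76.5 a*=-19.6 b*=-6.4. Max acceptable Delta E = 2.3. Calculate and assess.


Delta E = 4.32
Passes: No

dL = -3.3, da = -2.7, db = -0.7
dE = sqrt((-3.3)^2 + (-2.7)^2 + (-0.7)^2) = 4.32
Max = 2.3
Passes: No


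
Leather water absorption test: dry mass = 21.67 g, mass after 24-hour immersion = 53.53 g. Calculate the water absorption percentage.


Water absorbed = 53.53 - 21.67 = 31.86 g
WA% = 31.86 / 21.67 x 100 = 147.0%


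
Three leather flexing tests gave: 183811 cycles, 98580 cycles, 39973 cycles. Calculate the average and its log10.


Average = (183811 + 98580 + 39973) / 3 = 107455 cycles
log10(107455) = 5.03


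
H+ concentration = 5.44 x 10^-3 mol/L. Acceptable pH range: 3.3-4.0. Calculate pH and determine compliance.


pH = 2.26
Compliant: No


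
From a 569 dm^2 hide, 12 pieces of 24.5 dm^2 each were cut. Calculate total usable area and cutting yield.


Usable area = 294.0 dm^2
Yield = 51.7%

Total usable = 12 x 24.5 = 294.0 dm^2
Yield = 294.0 / 569 x 100 = 51.7%


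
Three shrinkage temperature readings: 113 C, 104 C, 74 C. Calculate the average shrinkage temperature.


97.0 C


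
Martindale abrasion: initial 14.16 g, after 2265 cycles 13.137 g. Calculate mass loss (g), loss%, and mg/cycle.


Loss = 14.16 - 13.137 = 1.023 g
Loss% = 1.023 / 14.16 x 100 = 7.22%
Rate = 1.023 / 2265 x 1000 = 0.452 mg/cycle


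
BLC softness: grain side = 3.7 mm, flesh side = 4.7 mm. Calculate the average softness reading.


Average = (3.7 + 4.7) / 2
Average = 4.20 mm


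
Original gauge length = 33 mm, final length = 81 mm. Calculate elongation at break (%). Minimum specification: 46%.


Elongation = 145.5%
Meets spec: Yes

Extension = 81 - 33 = 48 mm
Elongation = 48 / 33 x 100 = 145.5%
Minimum required: 46%
Meets specification: Yes


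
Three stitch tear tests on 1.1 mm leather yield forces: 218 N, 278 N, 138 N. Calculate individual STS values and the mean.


STS1 = 198.2 N/mm
STS2 = 252.7 N/mm
STS3 = 125.5 N/mm
Mean = 192.1 N/mm

STS1 = 218 / 1.1 = 198.2 N/mm
STS2 = 278 / 1.1 = 252.7 N/mm
STS3 = 138 / 1.1 = 125.5 N/mm
Mean = (198.2 + 252.7 + 125.5) / 3 = 192.1 N/mm


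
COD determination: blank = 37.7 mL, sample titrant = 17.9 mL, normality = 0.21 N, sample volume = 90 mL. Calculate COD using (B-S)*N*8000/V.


COD = (37.7 - 17.9) x 0.21 x 8000 / 90
COD = 19.8 x 0.21 x 8000 / 90
COD = 369.6 mg/L


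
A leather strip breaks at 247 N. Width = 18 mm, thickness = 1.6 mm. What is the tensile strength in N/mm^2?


8.58 N/mm^2

Cross-sectional area = 18 x 1.6 = 28.8 mm^2
Tensile strength = 247 / 28.8 = 8.58 N/mm^2


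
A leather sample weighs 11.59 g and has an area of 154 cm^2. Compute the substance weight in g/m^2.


Substance weight = mass / area x 10000
SW = 11.59 / 154 x 10000
SW = 752.6 g/m^2


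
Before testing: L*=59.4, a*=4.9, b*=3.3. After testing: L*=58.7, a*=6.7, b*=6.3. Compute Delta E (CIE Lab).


dL = 58.7 - 59.4 = -0.7
da = 6.7 - 4.9 = 1.8
db = 6.3 - 3.3 = 3.0
dE = sqrt((-0.7)^2 + (1.8)^2 + (3.0)^2) = 3.57


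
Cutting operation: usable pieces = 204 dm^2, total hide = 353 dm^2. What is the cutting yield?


57.8%


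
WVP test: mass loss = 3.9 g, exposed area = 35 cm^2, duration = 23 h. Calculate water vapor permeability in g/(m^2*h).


48.45 g/(m^2*h)

WVP = mass_loss / (area x time) x 10000
WVP = 3.9 / (35 x 23) x 10000
WVP = 3.9 / 805 x 10000 = 48.45 g/(m^2*h)


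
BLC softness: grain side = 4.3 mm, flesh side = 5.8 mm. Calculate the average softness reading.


5.05 mm

Average = (4.3 + 5.8) / 2
Average = 5.05 mm


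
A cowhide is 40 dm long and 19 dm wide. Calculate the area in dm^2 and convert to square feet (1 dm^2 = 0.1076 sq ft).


760 dm^2
81.78 sq ft


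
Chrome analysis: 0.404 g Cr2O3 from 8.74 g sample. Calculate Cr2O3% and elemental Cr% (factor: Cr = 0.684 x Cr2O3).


Cr2O3 = 4.62%
Cr = 3.16%


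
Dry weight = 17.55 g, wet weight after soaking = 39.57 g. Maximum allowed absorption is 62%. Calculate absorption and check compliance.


WA = (39.57 - 17.55) / 17.55 x 100 = 125.5%
Maximum allowed: 62%
Compliant: No


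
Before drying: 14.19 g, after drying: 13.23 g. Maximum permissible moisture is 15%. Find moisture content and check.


Moisture content = 6.8%
Acceptable: Yes

MC = (14.19 - 13.23) / 14.19 x 100 = 6.8%
Maximum: 15%
Acceptable: Yes


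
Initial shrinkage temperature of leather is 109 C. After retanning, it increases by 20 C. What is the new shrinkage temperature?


129 C


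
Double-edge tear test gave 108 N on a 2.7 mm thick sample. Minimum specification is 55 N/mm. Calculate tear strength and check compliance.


Tear strength = 40.0 N/mm
Compliant: No


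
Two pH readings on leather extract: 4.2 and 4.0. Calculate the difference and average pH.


Difference = 0.2
Average pH = 4.10

Difference = |4.2 - 4.0| = 0.2
Average = (4.2 + 4.0) / 2 = 4.10


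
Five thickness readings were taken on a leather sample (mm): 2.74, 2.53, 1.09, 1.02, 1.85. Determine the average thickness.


1.85 mm


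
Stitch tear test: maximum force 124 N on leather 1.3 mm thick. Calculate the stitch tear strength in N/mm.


95.4 N/mm

Stitch tear strength = force / thickness
STS = 124 / 1.3 = 95.4 N/mm


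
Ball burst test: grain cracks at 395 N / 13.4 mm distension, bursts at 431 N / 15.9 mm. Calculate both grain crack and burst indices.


Crack index = 29.5 N/mm
Burst index = 27.1 N/mm

Crack index = 395 / 13.4 = 29.5 N/mm
Burst index = 431 / 15.9 = 27.1 N/mm


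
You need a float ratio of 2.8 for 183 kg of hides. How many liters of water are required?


Water = hide weight x target ratio
Water = 183 x 2.8 = 512.4 L


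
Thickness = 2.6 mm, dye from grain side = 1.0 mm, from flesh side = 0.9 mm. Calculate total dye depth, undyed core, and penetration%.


Total dyed = 1.0 + 0.9 = 1.90 mm
Undyed core = 2.6 - 1.90 = 0.70 mm
Penetration = 1.90 / 2.6 x 100 = 73.1%


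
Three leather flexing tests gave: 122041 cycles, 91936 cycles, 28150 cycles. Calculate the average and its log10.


Average = 80709 cycles
log10 = 4.91


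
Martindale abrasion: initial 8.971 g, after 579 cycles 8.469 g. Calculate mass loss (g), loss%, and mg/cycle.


Loss = 8.971 - 8.469 = 0.502 g
Loss% = 0.502 / 8.971 x 100 = 5.60%
Rate = 0.502 / 579 x 1000 = 0.867 mg/cycle


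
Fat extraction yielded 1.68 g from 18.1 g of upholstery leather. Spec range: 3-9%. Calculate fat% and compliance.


Fat% = 1.68 / 18.1 x 100 = 9.3%
Spec range: 3-9%
Compliant: No


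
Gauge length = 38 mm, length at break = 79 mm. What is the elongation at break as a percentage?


107.9%

Extension = 79 - 38 = 41 mm
Elongation = 41 / 38 x 100 = 107.9%


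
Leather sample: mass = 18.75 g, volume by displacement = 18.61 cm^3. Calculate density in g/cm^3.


1.008 g/cm^3

Density = mass / volume
Density = 18.75 / 18.61 = 1.008 g/cm^3


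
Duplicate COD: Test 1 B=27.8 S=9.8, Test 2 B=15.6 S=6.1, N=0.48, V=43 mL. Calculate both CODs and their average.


COD1 = (27.8 - 9.8) x 0.48 x 8000 / 43 = 1607.4 mg/L
COD2 = (15.6 - 6.1) x 0.48 x 8000 / 43 = 848.4 mg/L
Average = (1607.4 + 848.4) / 2 = 1227.9 mg/L


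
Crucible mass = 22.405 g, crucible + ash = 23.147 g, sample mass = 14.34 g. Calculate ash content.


Ash mass = 0.742 g
Ash content = 5.17%

Ash mass = 23.147 - 22.405 = 0.742 g
Ash% = 0.742 / 14.34 x 100 = 5.17%


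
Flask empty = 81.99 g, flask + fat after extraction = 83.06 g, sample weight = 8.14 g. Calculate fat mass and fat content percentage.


Fat mass = 83.06 - 81.99 = 1.07 g
Fat% = 1.07 / 8.14 x 100 = 13.1%


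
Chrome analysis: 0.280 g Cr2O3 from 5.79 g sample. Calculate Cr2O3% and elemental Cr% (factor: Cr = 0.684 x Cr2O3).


Cr2O3 = 4.84%
Cr = 3.31%


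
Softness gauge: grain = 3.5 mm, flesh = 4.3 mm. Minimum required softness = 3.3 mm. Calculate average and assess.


Average softness = 3.90 mm
Meets requirement: Yes


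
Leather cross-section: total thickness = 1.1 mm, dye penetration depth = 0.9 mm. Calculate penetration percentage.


Penetration% = 0.9 / 1.1 x 100
Penetration = 81.8%


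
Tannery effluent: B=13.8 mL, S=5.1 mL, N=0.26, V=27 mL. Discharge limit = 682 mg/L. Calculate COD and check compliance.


COD = (13.8 - 5.1) x 0.26 x 8000 / 27 = 670.2 mg/L
Limit: 682 mg/L
Compliant: Yes


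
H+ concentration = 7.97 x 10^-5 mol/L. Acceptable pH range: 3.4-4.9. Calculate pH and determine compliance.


pH = 4.10
Compliant: Yes

pH = -log10(7.97 x 10^-5) = 4.10
Range: 3.4 to 4.9
Compliant: Yes


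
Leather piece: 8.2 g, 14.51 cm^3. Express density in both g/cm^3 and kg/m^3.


Density = 8.2 / 14.51 = 0.565 g/cm^3
Convert: 0.565 x 1000 = 565 kg/m^3


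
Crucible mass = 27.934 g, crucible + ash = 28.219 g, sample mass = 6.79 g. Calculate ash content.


Ash mass = 0.285 g
Ash content = 4.20%

Ash mass = 28.219 - 27.934 = 0.285 g
Ash% = 0.285 / 6.79 x 100 = 4.20%


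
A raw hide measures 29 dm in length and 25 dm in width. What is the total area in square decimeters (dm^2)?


Area = length x width
Area = 29 x 25 = 725 dm^2


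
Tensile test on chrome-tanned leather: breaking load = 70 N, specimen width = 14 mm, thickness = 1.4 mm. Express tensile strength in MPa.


3.57 MPa


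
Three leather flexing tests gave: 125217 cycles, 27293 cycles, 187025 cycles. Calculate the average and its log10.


Average = (125217 + 27293 + 187025) / 3 = 113178 cycles
log10(113178) = 5.05


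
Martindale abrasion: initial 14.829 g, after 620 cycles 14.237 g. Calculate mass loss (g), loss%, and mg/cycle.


Loss = 14.829 - 14.237 = 0.592 g
Loss% = 0.592 / 14.829 x 100 = 3.99%
Rate = 0.592 / 620 x 1000 = 0.955 mg/cycle


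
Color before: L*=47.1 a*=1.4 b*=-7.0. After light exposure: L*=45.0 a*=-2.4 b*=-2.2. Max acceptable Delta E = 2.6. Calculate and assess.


dL = -2.1, da = -3.8, db = 4.8
dE = sqrt((-2.1)^2 + (-3.8)^2 + (4.8)^2) = 6.47
Max = 2.6
Passes: No


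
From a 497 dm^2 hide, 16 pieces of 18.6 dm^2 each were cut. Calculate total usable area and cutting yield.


Usable area = 297.6 dm^2
Yield = 59.9%

Total usable = 16 x 18.6 = 297.6 dm^2
Yield = 297.6 / 497 x 100 = 59.9%


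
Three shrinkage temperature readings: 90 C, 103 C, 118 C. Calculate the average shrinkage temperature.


Average = (90 + 103 + 118) / 3
Average = 311 / 3 = 103.7 C


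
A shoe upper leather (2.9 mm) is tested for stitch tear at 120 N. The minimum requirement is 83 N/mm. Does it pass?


STS = 120 / 2.9 = 41.4 N/mm
Minimum required: 83 N/mm
Passes: No


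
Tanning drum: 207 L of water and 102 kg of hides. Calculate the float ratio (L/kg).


2.0

Float ratio = water / hide weight
Ratio = 207 / 102 = 2.0


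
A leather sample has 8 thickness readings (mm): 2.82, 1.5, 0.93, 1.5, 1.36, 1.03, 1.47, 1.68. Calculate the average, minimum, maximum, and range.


Average = 1.54 mm
Min = 0.93 mm
Max = 2.82 mm
Range = 1.89 mm

Sum = 12.29
Average = 12.29 / 8 = 1.54 mm
Minimum = 0.93 mm
Maximum = 2.82 mm
Range = 2.82 - 0.93 = 1.89 mm


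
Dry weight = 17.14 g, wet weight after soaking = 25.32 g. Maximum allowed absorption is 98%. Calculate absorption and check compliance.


Absorption = 47.7%
Compliant: Yes


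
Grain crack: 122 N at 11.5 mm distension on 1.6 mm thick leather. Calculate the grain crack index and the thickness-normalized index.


Crack index = 122 / 11.5 = 10.6 N/mm
Normalized = 10.6 / 1.6 = 6.6 N/mm per mm


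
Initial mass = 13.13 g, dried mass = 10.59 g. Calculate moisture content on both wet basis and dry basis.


Moisture lost = 13.13 - 10.59 = 2.54 g
Wet basis MC = 2.54 / 13.13 x 100 = 19.3%
Dry basis MC = 2.54 / 10.59 x 100 = 24.0%


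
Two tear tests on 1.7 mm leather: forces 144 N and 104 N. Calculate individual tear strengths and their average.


Tear 1 = 84.7 N/mm
Tear 2 = 61.2 N/mm
Average = 73.0 N/mm


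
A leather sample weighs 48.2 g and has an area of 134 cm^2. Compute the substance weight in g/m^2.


3597.0 g/m^2


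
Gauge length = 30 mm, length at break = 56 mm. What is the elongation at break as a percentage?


86.7%


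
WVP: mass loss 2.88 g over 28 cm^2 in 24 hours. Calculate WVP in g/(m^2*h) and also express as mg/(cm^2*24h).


WVP = 2.88 / (28 x 24) x 10000 = 42.86 g/(m^2*h)
Mass loss in mg = 2.88 x 1000 = 2880 mg
Per cm^2 per 24h in mg: 2880 x 24 / (28 x 24) = 69120 / 672 = 102.86 mg/(cm^2*24h)


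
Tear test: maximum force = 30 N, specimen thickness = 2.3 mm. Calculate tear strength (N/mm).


13.0 N/mm


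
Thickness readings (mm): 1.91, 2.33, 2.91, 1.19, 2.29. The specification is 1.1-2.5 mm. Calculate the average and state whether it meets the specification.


Sum = 10.63
Average = 10.63 / 5 = 2.13 mm
Specification range: 1.1 to 2.5 mm
Within spec: Yes


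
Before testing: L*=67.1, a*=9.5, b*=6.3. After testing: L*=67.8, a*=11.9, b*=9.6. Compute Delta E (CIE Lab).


Delta E = 4.14

dL = 67.8 - 67.1 = 0.7
da = 11.9 - 9.5 = 2.4
db = 9.6 - 6.3 = 3.3
dE = sqrt((0.7)^2 + (2.4)^2 + (3.3)^2) = 4.14


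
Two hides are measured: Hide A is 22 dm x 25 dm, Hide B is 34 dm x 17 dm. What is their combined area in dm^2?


1128 dm^2

Hide A area = 22 x 25 = 550 dm^2
Hide B area = 34 x 17 = 578 dm^2
Total = 550 + 578 = 1128 dm^2


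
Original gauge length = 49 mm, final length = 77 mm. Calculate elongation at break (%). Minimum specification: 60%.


Extension = 77 - 49 = 28 mm
Elongation = 28 / 49 x 100 = 57.1%
Minimum required: 60%
Meets specification: No


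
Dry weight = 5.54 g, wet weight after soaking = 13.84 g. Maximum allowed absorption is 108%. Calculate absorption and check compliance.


WA = (13.84 - 5.54) / 5.54 x 100 = 149.8%
Maximum allowed: 108%
Compliant: No


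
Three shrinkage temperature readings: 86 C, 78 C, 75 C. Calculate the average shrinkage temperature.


79.7 C


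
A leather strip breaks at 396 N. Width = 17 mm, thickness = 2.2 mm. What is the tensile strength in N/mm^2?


Cross-sectional area = 17 x 2.2 = 37.4 mm^2
Tensile strength = 396 / 37.4 = 10.59 N/mm^2


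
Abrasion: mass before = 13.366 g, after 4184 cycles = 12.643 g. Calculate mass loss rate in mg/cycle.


Mass loss = 13.366 - 12.643 = 0.723 g
Rate = 0.723 / 4184 x 1000 = 0.173 mg/cycle


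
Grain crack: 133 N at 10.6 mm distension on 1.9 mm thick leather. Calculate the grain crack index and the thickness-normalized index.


Crack index = 133 / 10.6 = 12.5 N/mm
Normalized = 12.5 / 1.9 = 6.6 N/mm per mm


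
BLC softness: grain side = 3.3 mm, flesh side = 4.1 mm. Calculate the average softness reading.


Average = (3.3 + 4.1) / 2
Average = 3.70 mm


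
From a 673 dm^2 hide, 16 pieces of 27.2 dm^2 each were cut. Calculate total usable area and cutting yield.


Usable area = 435.2 dm^2
Yield = 64.7%


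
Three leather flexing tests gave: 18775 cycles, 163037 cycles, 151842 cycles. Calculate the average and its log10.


Average = (18775 + 163037 + 151842) / 3 = 111218 cycles
log10(111218) = 5.05


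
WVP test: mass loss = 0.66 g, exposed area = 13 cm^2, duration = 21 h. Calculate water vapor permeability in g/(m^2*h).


24.18 g/(m^2*h)

WVP = mass_loss / (area x time) x 10000
WVP = 0.66 / (13 x 21) x 10000
WVP = 0.66 / 273 x 10000 = 24.18 g/(m^2*h)


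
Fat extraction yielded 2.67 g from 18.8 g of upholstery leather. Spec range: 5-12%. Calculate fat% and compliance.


Fat% = 2.67 / 18.8 x 100 = 14.2%
Spec range: 5-12%
Compliant: No


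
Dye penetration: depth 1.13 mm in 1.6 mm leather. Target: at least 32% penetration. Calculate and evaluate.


Penetration = 70.6%
Meets target: Yes


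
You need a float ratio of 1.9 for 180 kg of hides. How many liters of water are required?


342.0 L


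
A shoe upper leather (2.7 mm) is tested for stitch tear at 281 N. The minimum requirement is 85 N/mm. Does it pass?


STS = 104.1 N/mm
Passes: Yes


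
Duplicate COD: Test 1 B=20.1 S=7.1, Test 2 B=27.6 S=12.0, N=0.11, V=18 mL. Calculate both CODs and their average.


COD1 = (20.1 - 7.1) x 0.11 x 8000 / 18 = 635.6 mg/L
COD2 = (27.6 - 12.0) x 0.11 x 8000 / 18 = 762.7 mg/L
Average = (635.6 + 762.7) / 2 = 699.2 mg/L


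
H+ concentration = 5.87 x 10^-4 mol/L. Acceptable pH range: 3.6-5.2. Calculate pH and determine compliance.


pH = 3.23
Compliant: No

pH = -log10(5.87 x 10^-4) = 3.23
Range: 3.6 to 5.2
Compliant: No


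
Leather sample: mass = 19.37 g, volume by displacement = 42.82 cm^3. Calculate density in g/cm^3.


Density = mass / volume
Density = 19.37 / 42.82 = 0.452 g/cm^3


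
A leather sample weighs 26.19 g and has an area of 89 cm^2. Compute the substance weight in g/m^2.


Substance weight = mass / area x 10000
SW = 26.19 / 89 x 10000
SW = 2942.7 g/m^2


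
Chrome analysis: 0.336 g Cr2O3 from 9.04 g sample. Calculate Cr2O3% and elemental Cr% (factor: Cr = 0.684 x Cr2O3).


Cr2O3 = 3.72%
Cr = 2.54%

Cr2O3% = 0.336 / 9.04 x 100 = 3.72%
Cr% = 3.72 x 0.684 = 2.54%


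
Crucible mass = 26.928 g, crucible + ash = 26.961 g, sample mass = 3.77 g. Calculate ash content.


Ash mass = 0.033 g
Ash content = 0.88%

Ash mass = 26.961 - 26.928 = 0.033 g
Ash% = 0.033 / 3.77 x 100 = 0.88%


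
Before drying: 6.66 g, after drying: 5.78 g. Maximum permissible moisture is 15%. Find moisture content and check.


Moisture content = 13.2%
Acceptable: Yes

MC = (6.66 - 5.78) / 6.66 x 100 = 13.2%
Maximum: 15%
Acceptable: Yes


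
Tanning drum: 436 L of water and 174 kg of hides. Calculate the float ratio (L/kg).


2.5

Float ratio = water / hide weight
Ratio = 436 / 174 = 2.5


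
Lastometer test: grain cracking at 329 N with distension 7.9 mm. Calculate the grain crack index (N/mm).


41.6 N/mm


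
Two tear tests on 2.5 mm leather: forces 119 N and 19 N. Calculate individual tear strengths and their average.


Tear 1 = 47.6 N/mm
Tear 2 = 7.6 N/mm
Average = 27.6 N/mm

Tear 1 = 119 / 2.5 = 47.6 N/mm
Tear 2 = 19 / 2.5 = 7.6 N/mm
Average = (47.6 + 7.6) / 2 = 27.6 N/mm


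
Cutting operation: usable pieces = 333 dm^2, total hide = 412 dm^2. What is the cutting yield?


80.8%

Yield = usable / total x 100
Yield = 333 / 412 x 100 = 80.8%


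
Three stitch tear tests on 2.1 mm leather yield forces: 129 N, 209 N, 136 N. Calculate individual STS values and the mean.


STS1 = 61.4 N/mm
STS2 = 99.5 N/mm
STS3 = 64.8 N/mm
Mean = 75.2 N/mm

STS1 = 129 / 2.1 = 61.4 N/mm
STS2 = 209 / 2.1 = 99.5 N/mm
STS3 = 136 / 2.1 = 64.8 N/mm
Mean = (61.4 + 99.5 + 64.8) / 3 = 75.2 N/mm


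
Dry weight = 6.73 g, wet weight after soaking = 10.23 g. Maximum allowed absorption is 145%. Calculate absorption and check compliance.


Absorption = 52.0%
Compliant: Yes


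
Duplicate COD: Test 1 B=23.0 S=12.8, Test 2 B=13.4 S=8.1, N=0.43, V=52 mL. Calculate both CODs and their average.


COD1 = 674.8 mg/L
COD2 = 350.6 mg/L
Average = 512.7 mg/L

COD1 = (23.0 - 12.8) x 0.43 x 8000 / 52 = 674.8 mg/L
COD2 = (13.4 - 8.1) x 0.43 x 8000 / 52 = 350.6 mg/L
Average = (674.8 + 350.6) / 2 = 512.7 mg/L


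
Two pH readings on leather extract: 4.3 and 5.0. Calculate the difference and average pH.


Difference = 0.7
Average pH = 4.65

Difference = |4.3 - 5.0| = 0.7
Average = (4.3 + 5.0) / 2 = 4.65


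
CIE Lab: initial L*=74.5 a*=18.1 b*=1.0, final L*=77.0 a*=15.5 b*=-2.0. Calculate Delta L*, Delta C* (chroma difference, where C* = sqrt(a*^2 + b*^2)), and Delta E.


Delta L* = 77.0 - 74.5 = 2.5
C1* = sqrt((18.1)^2 + (1.0)^2) = 18.128
C2* = sqrt((15.5)^2 + (-2.0)^2) = 15.628
Delta C* = 15.628 - 18.128 = -2.50
Delta E = sqrt((2.5)^2 + (-2.6)^2 + (-3.0)^2) = 4.69


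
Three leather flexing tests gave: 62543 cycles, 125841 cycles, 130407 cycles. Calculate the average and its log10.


Average = (62543 + 125841 + 130407) / 3 = 106264 cycles
log10(106264) = 5.03


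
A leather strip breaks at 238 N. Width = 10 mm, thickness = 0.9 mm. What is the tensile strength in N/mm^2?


Cross-sectional area = 10 x 0.9 = 9.0 mm^2
Tensile strength = 238 / 9.0 = 26.44 N/mm^2


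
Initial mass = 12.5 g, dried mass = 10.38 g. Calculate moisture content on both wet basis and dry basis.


Moisture lost = 12.5 - 10.38 = 2.12 g
Wet basis MC = 2.12 / 12.5 x 100 = 17.0%
Dry basis MC = 2.12 / 10.38 x 100 = 20.4%


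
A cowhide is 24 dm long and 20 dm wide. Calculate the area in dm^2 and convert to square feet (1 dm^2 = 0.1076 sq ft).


480 dm^2
51.65 sq ft

Area = 24 x 20 = 480 dm^2
Conversion: 480 x 0.1076 = 51.65 sq ft


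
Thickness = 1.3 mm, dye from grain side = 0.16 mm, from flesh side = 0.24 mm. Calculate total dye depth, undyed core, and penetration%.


Total dyed = 0.40 mm
Undyed core = 0.90 mm
Penetration = 30.8%

Total dyed = 0.16 + 0.24 = 0.40 mm
Undyed core = 1.3 - 0.40 = 0.90 mm
Penetration = 0.40 / 1.3 x 100 = 30.8%


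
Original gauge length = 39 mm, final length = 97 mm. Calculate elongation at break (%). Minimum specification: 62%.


Elongation = 148.7%
Meets spec: Yes


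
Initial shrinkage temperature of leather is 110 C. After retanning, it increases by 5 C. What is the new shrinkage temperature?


115 C

New Ts = 110 + 5 = 115 C


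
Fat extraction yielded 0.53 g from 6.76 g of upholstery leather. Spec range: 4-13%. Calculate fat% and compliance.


Fat% = 0.53 / 6.76 x 100 = 7.8%
Spec range: 4-13%
Compliant: Yes


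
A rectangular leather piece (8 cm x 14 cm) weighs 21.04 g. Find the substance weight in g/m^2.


Area = 8 x 14 = 112 cm^2
SW = 21.04 / 112 x 10000 = 1878.6 g/m^2


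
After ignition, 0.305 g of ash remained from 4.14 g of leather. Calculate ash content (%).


7.37%

Ash% = 0.305 / 4.14 x 100
Ash% = 7.37%


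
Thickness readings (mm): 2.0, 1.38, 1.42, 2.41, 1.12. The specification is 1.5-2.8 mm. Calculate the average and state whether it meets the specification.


Sum = 8.33
Average = 8.33 / 5 = 1.67 mm
Specification range: 1.5 to 2.8 mm
Within spec: Yes


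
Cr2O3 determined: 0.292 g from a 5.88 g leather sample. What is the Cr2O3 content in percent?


4.97%

Cr2O3% = 0.292 / 5.88 x 100
Cr2O3% = 4.97%


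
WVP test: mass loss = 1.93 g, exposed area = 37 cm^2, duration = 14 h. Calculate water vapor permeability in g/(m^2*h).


WVP = mass_loss / (area x time) x 10000
WVP = 1.93 / (37 x 14) x 10000
WVP = 1.93 / 518 x 10000 = 37.26 g/(m^2*h)


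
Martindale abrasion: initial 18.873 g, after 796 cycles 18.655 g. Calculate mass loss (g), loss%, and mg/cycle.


Mass loss = 0.218 g
Loss = 1.16%
Rate = 0.274 mg/cycle


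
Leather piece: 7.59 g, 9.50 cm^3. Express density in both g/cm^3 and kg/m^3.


Density = 7.59 / 9.50 = 0.799 g/cm^3
Convert: 0.799 x 1000 = 799 kg/m^3


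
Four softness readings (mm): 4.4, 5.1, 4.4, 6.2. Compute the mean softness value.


5.03 mm

Sum = 4.4 + 5.1 + 4.4 + 6.2
Mean = 20.1 / 4 = 5.03 mm


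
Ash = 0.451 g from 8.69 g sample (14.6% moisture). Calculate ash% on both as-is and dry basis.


As-is ash% = 0.451 / 8.69 x 100 = 5.19%
Dry mass = 8.69 x (100 - 14.6) / 100 = 7.42126 g
Dry-basis ash% = 0.451 / 7.42126 x 100 = 6.08%


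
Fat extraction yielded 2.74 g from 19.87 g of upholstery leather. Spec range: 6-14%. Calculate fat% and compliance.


Fat content = 13.8%
Compliant: Yes

Fat% = 2.74 / 19.87 x 100 = 13.8%
Spec range: 6-14%
Compliant: Yes


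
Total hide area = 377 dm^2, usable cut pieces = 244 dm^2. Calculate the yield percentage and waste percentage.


Yield = 244 / 377 x 100 = 64.7%
Waste = 377 - 244 = 133 dm^2
Waste% = 100 - 64.7 = 35.3%


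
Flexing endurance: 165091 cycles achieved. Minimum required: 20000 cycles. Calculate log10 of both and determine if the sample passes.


log10(165091) = 5.22
log10(20000) = 4.30
Passes: Yes


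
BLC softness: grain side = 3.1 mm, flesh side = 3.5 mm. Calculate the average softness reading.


Average = (3.1 + 3.5) / 2
Average = 3.30 mm


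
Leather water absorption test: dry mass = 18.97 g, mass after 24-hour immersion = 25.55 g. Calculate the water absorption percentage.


Water absorbed = 25.55 - 18.97 = 6.58 g
WA% = 6.58 / 18.97 x 100 = 34.7%


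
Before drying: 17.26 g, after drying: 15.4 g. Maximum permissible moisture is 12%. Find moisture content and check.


Moisture content = 10.8%
Acceptable: Yes

MC = (17.26 - 15.4) / 17.26 x 100 = 10.8%
Maximum: 12%
Acceptable: Yes


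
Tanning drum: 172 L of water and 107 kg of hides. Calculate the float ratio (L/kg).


1.6


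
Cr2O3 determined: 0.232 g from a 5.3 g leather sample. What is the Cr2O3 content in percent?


4.38%

Cr2O3% = 0.232 / 5.3 x 100
Cr2O3% = 4.38%


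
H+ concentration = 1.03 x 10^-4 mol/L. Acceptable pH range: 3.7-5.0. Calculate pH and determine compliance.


pH = 3.99
Compliant: Yes


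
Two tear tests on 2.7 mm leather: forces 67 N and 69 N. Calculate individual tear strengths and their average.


Tear 1 = 67 / 2.7 = 24.8 N/mm
Tear 2 = 69 / 2.7 = 25.6 N/mm
Average = (24.8 + 25.6) / 2 = 25.2 N/mm


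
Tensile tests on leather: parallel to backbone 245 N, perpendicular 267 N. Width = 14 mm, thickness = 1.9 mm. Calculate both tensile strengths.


Area = 14 x 1.9 = 26.6 mm^2
TS (parallel) = 245 / 26.6 = 9.21 N/mm^2
TS (perpendicular) = 267 / 26.6 = 10.04 N/mm^2


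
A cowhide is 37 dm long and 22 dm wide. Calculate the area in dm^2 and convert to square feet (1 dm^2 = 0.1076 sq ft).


Area = 37 x 22 = 814 dm^2
Conversion: 814 x 0.1076 = 87.59 sq ft


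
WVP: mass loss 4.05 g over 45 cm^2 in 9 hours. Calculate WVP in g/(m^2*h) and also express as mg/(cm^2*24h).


WVP = 4.05 / (45 x 9) x 10000 = 100.00 g/(m^2*h)
Mass loss in mg = 4.05 x 1000 = 4050 mg
Per cm^2 per 24h in mg: 4050 x 24 / (45 x 9) = 97200 / 405 = 240.00 mg/(cm^2*24h)


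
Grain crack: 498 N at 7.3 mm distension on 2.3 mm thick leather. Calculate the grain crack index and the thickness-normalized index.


Crack index = 68.2 N/mm
Normalized index = 29.7 N/mm per mm

Crack index = 498 / 7.3 = 68.2 N/mm
Normalized = 68.2 / 2.3 = 29.7 N/mm per mm


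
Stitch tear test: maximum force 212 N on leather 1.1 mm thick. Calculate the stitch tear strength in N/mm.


192.7 N/mm

Stitch tear strength = force / thickness
STS = 212 / 1.1 = 192.7 N/mm


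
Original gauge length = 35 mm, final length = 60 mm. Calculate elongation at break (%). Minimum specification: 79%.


Elongation = 71.4%
Meets spec: No

Extension = 60 - 35 = 25 mm
Elongation = 25 / 35 x 100 = 71.4%
Minimum required: 79%
Meets specification: No


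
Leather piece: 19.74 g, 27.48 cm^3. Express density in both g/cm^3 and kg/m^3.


0.718 g/cm^3
718 kg/m^3

Density = 19.74 / 27.48 = 0.718 g/cm^3
Convert: 0.718 x 1000 = 718 kg/m^3


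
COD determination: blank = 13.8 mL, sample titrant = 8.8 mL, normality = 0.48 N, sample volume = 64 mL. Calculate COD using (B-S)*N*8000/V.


COD = (13.8 - 8.8) x 0.48 x 8000 / 64
COD = 5.0 x 0.48 x 8000 / 64
COD = 300.0 mg/L


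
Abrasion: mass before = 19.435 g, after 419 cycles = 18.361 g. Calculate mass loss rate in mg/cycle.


2.563 mg/cycle

Mass loss = 19.435 - 18.361 = 1.074 g
Rate = 1.074 / 419 x 1000 = 2.563 mg/cycle


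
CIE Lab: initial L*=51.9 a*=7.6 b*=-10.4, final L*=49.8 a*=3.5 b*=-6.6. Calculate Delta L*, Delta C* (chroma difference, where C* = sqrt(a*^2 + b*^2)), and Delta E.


Delta L* = 49.8 - 51.9 = -2.1
C1* = sqrt((7.6)^2 + (-10.4)^2) = 12.881
C2* = sqrt((3.5)^2 + (-6.6)^2) = 7.471
Delta C* = 7.471 - 12.881 = -5.41
Delta E = sqrt((-2.1)^2 + (-4.1)^2 + (3.8)^2) = 5.97


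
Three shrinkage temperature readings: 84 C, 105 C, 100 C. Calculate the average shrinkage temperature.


Average = (84 + 105 + 100) / 3
Average = 289 / 3 = 96.3 C


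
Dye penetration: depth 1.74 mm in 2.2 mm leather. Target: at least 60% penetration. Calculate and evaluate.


Penetration = 1.74 / 2.2 x 100 = 79.1%
Target: 60%
Meets target: Yes


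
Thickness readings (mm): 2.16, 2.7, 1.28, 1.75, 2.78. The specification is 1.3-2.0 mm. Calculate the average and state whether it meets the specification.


Sum = 10.67
Average = 10.67 / 5 = 2.13 mm
Specification range: 1.3 to 2.0 mm
Within spec: No


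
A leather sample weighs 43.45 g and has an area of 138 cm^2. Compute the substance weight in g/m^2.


Substance weight = mass / area x 10000
SW = 43.45 / 138 x 10000
SW = 3148.6 g/m^2


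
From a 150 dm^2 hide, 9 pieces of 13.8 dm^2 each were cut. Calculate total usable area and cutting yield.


Usable area = 124.2 dm^2
Yield = 82.8%

Total usable = 9 x 13.8 = 124.2 dm^2
Yield = 124.2 / 150 x 100 = 82.8%


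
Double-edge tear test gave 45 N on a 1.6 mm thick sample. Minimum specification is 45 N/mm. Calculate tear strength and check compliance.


Tear strength = 28.1 N/mm
Compliant: No

Tear strength = 45 / 1.6 = 28.1 N/mm
Required minimum = 45 N/mm
Compliant: No


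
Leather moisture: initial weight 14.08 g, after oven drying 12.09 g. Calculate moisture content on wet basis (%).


14.1%


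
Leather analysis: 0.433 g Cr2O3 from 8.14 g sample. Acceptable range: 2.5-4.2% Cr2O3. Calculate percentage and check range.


Cr2O3% = 0.433 / 8.14 x 100 = 5.32%
Acceptable range: 2.5 to 4.2%
Within range: No


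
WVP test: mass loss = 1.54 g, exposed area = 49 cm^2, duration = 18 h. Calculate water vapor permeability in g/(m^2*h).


17.46 g/(m^2*h)

WVP = mass_loss / (area x time) x 10000
WVP = 1.54 / (49 x 18) x 10000
WVP = 1.54 / 882 x 10000 = 17.46 g/(m^2*h)


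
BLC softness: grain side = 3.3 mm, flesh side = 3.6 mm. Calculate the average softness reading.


Average = (3.3 + 3.6) / 2
Average = 3.45 mm


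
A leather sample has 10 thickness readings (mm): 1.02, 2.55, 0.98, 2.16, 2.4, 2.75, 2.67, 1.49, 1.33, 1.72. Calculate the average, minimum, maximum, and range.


Sum = 19.07
Average = 19.07 / 10 = 1.91 mm
Minimum = 0.98 mm
Maximum = 2.75 mm
Range = 2.75 - 0.98 = 1.77 mm


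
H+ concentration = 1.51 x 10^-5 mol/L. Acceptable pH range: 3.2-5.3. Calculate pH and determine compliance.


pH = 4.82
Compliant: Yes

pH = -log10(1.51 x 10^-5) = 4.82
Range: 3.2 to 5.3
Compliant: Yes


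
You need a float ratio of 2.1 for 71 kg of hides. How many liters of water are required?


149.1 L

Water = hide weight x target ratio
Water = 71 x 2.1 = 149.1 L
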